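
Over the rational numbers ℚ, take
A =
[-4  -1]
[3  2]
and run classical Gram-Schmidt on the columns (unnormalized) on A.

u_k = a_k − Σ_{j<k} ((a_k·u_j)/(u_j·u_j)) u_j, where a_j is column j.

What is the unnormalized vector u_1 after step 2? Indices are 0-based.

Step 1: u_0 = a_0 = (-4, 3).
Step 2: u_1 = a_1 − (2/5)·u_0 = (3/5, 4/5).

u_1 = (3/5, 4/5)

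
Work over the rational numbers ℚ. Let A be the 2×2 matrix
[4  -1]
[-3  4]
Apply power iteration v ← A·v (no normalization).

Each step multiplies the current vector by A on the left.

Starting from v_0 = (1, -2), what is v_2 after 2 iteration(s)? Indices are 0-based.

v_0 = (1, -2).
v_1 = A·v_0 = (6, -11).
v_2 = A·v_1 = (35, -62).

v_2 = (35, -62)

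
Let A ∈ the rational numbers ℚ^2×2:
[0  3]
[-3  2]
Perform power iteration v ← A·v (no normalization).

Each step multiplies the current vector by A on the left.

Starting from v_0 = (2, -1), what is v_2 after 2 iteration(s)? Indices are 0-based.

v_2 = (-24, -7)

v_0 = (2, -1).
v_1 = A·v_0 = (-3, -8).
v_2 = A·v_1 = (-24, -7).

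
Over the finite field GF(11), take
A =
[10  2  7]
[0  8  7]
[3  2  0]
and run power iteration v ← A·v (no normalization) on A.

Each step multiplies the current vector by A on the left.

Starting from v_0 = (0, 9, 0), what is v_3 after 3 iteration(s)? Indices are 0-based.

v_3 = (8, 6, 4)

v_0 = (0, 9, 0).
v_1 = A·v_0 = (7, 6, 7).
v_2 = A·v_1 = (10, 9, 0).
v_3 = A·v_2 = (8, 6, 4).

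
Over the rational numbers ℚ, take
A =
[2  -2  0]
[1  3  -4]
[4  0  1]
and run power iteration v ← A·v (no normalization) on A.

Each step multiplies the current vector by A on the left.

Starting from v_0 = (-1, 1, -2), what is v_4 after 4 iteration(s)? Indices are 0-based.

v_4 = (-732, 1010, -758)

v_0 = (-1, 1, -2).
v_1 = A·v_0 = (-4, 10, -6).
v_2 = A·v_1 = (-28, 50, -22).
v_3 = A·v_2 = (-156, 210, -134).
v_4 = A·v_3 = (-732, 1010, -758).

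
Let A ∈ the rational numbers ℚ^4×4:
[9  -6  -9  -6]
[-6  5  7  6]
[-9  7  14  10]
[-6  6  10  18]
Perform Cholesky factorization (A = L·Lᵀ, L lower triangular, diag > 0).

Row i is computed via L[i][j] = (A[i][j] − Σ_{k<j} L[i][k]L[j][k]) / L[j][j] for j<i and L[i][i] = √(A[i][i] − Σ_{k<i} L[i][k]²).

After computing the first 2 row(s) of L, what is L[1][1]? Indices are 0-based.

Step 1: L[0][0] = √(9) = 3.
  L[1][0] = (-6) / L[0][0] = -2.
Step 2: L[1][1] = √(1) = 1.

L[1][1] = 1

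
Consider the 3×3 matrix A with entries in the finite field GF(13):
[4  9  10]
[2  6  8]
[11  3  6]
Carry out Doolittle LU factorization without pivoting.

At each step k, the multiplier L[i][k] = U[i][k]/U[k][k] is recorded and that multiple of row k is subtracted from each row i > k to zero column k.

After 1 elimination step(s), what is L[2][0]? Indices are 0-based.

L[2][0] = 6

k=0: U[0][0]=4
  eliminate (1,0): mult=7, new row 1: (0, 8, 3); set L[1][0]=7
  eliminate (2,0): mult=6, new row 2: (0, 1, 11); set L[2][0]=6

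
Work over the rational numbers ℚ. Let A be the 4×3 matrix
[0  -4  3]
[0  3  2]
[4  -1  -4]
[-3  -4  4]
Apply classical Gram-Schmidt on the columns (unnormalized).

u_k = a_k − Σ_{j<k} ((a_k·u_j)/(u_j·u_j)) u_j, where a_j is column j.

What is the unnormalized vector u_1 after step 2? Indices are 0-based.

u_1 = (-4, 3, -57/25, -76/25)

Step 1: u_0 = a_0 = (0, 0, 4, -3).
Step 2: u_1 = a_1 − (8/25)·u_0 = (-4, 3, -57/25, -76/25).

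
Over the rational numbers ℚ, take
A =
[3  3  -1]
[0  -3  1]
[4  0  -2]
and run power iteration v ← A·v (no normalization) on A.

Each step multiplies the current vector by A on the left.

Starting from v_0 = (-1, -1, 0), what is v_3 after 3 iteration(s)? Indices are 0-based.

v_3 = (-38, 23, 12)

v_0 = (-1, -1, 0).
v_1 = A·v_0 = (-6, 3, -4).
v_2 = A·v_1 = (-5, -13, -16).
v_3 = A·v_2 = (-38, 23, 12).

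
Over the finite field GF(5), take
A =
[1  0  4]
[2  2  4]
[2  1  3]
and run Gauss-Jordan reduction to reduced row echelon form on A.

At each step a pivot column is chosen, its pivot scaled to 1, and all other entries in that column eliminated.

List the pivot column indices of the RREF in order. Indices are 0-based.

pivot columns: 0, 1, 2

[1] R0 /= 1  ⇒  (1, 0, 4)
     R1 -= 2·R0  ⇒  (0, 2, 1)
     R2 -= 2·R0  ⇒  (0, 1, 0)
[2] R1 /= 2  ⇒  (0, 1, 3)
     R2 -= 1·R1  ⇒  (0, 0, 2)
[3] R2 /= 2  ⇒  (0, 0, 1)
     R0 -= 4·R2  ⇒  (1, 0, 0)
     R1 -= 3·R2  ⇒  (0, 1, 0)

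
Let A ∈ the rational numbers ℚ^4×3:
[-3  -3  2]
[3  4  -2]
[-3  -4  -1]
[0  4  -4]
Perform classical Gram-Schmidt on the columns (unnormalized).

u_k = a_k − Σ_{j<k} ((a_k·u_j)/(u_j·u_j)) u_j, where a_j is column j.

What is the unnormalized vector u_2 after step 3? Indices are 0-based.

Step 1: u_0 = a_0 = (-3, 3, -3, 0).
Step 2: u_1 = a_1 − (11/9)·u_0 = (2/3, 1/3, -1/3, 4).
Step 3: u_2 = a_2 − (-1/3)·u_0 − (-9/10)·u_1 = (8/5, -7/10, -23/10, -2/5).

u_2 = (8/5, -7/10, -23/10, -2/5)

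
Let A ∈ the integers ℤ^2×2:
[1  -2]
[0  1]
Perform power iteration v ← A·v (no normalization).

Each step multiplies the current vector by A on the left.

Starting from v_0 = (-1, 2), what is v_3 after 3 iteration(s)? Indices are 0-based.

v_3 = (-13, 2)

v_0 = (-1, 2).
v_1 = A·v_0 = (-5, 2).
v_2 = A·v_1 = (-9, 2).
v_3 = A·v_2 = (-13, 2).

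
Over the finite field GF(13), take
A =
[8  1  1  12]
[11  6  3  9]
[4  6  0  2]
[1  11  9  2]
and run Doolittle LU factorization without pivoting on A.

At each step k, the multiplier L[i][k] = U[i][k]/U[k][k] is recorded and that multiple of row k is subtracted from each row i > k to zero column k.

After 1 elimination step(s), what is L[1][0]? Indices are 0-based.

L[1][0] = 3

Step 1: pivot at (0,0) is 8.
  row1 ← row1 − (3)·row0  ⇒  L[1][0]=3, U row1=(0, 3, 0, 12)
  row2 ← row2 − (7)·row0  ⇒  L[2][0]=7, U row2=(0, 12, 6, 9)
  row3 ← row3 − (5)·row0  ⇒  L[3][0]=5, U row3=(0, 6, 4, 7)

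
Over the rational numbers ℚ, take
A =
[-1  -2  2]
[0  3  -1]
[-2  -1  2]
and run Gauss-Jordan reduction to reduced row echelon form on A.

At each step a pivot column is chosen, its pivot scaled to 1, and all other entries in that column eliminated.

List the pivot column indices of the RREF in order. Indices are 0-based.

pivot columns: 0, 1, 2

step 1: normalize row 0 (÷-1) = (1, 2, -2)
  row 2: subtract -2×row0 = (0, 3, -2)
step 2: normalize row 1 (÷3) = (0, 1, -1/3)
  row 0: subtract 2×row1 = (1, 0, -4/3)
  row 2: subtract 3×row1 = (0, 0, -1)
step 3: normalize row 2 (÷-1) = (0, 0, 1)
  row 0: subtract -4/3×row2 = (1, 0, 0)
  row 1: subtract -1/3×row2 = (0, 1, 0)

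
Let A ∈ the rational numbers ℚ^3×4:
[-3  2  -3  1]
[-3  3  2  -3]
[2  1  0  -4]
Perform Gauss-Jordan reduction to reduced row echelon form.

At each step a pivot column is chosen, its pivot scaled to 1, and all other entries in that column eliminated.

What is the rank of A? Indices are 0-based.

step 1: normalize row 0 (÷-3) = (1, -2/3, 1, -1/3)
  row 1: subtract -3×row0 = (0, 1, 5, -4)
  row 2: subtract 2×row0 = (0, 7/3, -2, -10/3)
step 2: normalize row 1 (÷1) = (0, 1, 5, -4)
  row 0: subtract -2/3×row1 = (1, 0, 13/3, -3)
  row 2: subtract 7/3×row1 = (0, 0, -41/3, 6)
step 3: normalize row 2 (÷-41/3) = (0, 0, 1, -18/41)
  row 0: subtract 13/3×row2 = (1, 0, 0, -45/41)
  row 1: subtract 5×row2 = (0, 1, 0, -74/41)

rank = 3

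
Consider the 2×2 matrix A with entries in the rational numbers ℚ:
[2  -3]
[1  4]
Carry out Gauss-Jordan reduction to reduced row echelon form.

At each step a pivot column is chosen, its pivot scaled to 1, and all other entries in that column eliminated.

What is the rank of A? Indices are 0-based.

rank = 2

step 1: normalize row 0 (÷2) = (1, -3/2)
  row 1: subtract 1×row0 = (0, 11/2)
step 2: normalize row 1 (÷11/2) = (0, 1)
  row 0: subtract -3/2×row1 = (1, 0)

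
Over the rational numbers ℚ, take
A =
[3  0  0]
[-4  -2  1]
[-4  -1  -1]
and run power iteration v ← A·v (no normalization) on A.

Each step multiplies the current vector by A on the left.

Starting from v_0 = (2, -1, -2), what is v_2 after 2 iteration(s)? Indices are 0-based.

v_2 = (18, -13, -11)

v_0 = (2, -1, -2).
v_1 = A·v_0 = (6, -8, -5).
v_2 = A·v_1 = (18, -13, -11).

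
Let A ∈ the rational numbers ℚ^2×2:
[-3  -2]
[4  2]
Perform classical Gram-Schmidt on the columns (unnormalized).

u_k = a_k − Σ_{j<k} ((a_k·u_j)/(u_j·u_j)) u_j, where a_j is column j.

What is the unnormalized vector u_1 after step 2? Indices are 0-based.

u_1 = (-8/25, -6/25)

Step 1: u_0 = a_0 = (-3, 4).
Step 2: u_1 = a_1 − (14/25)·u_0 = (-8/25, -6/25).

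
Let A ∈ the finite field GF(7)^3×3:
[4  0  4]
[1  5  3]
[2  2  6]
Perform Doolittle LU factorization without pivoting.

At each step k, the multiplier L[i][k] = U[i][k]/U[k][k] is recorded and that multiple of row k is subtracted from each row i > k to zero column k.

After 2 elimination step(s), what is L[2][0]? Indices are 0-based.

L[2][0] = 4

k=0: U[0][0]=4
  eliminate (1,0): mult=2, new row 1: (0, 5, 2); set L[1][0]=2
  eliminate (2,0): mult=4, new row 2: (0, 2, 4); set L[2][0]=4
k=1: U[1][1]=5
  eliminate (2,1): mult=6, new row 2: (0, 0, 6); set L[2][1]=6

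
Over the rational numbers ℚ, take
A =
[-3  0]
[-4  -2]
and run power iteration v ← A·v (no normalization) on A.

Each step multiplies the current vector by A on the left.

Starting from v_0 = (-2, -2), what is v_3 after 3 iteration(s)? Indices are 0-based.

v_3 = (54, 168)

v_0 = (-2, -2).
v_1 = A·v_0 = (6, 12).
v_2 = A·v_1 = (-18, -48).
v_3 = A·v_2 = (54, 168).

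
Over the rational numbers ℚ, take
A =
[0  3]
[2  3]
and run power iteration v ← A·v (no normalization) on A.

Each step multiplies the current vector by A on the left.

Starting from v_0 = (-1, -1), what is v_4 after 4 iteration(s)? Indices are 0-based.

v_4 = (-279, -405)

v_0 = (-1, -1).
v_1 = A·v_0 = (-3, -5).
v_2 = A·v_1 = (-15, -21).
v_3 = A·v_2 = (-63, -93).
v_4 = A·v_3 = (-279, -405).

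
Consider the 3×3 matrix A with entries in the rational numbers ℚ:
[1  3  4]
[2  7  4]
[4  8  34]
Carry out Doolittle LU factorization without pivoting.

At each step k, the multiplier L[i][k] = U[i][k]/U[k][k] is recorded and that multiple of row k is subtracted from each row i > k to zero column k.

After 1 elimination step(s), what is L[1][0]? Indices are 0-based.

Step 1: pivot at (0,0) is 1.
  row1 ← row1 − (2)·row0  ⇒  L[1][0]=2, U row1=(0, 1, -4)
  row2 ← row2 − (4)·row0  ⇒  L[2][0]=4, U row2=(0, -4, 18)

L[1][0] = 2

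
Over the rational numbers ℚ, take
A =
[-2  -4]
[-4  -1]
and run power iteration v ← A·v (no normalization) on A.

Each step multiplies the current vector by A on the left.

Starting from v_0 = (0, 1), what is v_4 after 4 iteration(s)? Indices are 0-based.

v_4 = (444, 433)

v_0 = (0, 1).
v_1 = A·v_0 = (-4, -1).
v_2 = A·v_1 = (12, 17).
v_3 = A·v_2 = (-92, -65).
v_4 = A·v_3 = (444, 433).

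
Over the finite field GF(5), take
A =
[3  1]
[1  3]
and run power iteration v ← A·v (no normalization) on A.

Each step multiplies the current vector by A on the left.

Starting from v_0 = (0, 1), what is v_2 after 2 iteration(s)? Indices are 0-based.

v_2 = (1, 0)

v_0 = (0, 1).
v_1 = A·v_0 = (1, 3).
v_2 = A·v_1 = (1, 0).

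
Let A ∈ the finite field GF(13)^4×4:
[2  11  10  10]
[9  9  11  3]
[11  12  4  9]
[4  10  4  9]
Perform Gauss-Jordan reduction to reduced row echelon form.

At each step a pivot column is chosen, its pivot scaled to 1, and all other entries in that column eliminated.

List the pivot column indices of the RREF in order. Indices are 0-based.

pivot columns: 0, 1, 2, 3

step 1: normalize row 0 (÷2) = (1, 12, 5, 5)
  row 1: subtract 9×row0 = (0, 5, 5, 10)
  row 2: subtract 11×row0 = (0, 10, 1, 6)
  row 3: subtract 4×row0 = (0, 1, 10, 2)
step 2: normalize row 1 (÷5) = (0, 1, 1, 2)
  row 0: subtract 12×row1 = (1, 0, 6, 7)
  row 2: subtract 10×row1 = (0, 0, 4, 12)
  row 3: subtract 1×row1 = (0, 0, 9, 0)
step 3: normalize row 2 (÷4) = (0, 0, 1, 3)
  row 0: subtract 6×row2 = (1, 0, 0, 2)
  row 1: subtract 1×row2 = (0, 1, 0, 12)
  row 3: subtract 9×row2 = (0, 0, 0, 12)
step 4: normalize row 3 (÷12) = (0, 0, 0, 1)
  row 0: subtract 2×row3 = (1, 0, 0, 0)
  row 1: subtract 12×row3 = (0, 1, 0, 0)
  row 2: subtract 3×row3 = (0, 0, 1, 0)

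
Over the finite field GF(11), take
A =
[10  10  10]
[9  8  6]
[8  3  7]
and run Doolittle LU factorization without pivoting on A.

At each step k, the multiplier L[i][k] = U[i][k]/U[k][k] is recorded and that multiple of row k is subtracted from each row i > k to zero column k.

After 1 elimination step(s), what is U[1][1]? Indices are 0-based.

Step 1: pivot at (0,0) is 10.
  row1 ← row1 − (2)·row0  ⇒  L[1][0]=2, U row1=(0, 10, 8)
  row2 ← row2 − (3)·row0  ⇒  L[2][0]=3, U row2=(0, 6, 10)

U[1][1] = 10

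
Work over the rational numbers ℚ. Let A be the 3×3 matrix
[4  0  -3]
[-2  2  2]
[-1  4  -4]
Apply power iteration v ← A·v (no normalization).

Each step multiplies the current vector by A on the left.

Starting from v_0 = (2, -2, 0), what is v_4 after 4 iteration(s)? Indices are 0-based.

v_4 = (1802, -1492, -80)

v_0 = (2, -2, 0).
v_1 = A·v_0 = (8, -8, -10).
v_2 = A·v_1 = (62, -52, 0).
v_3 = A·v_2 = (248, -228, -270).
v_4 = A·v_3 = (1802, -1492, -80).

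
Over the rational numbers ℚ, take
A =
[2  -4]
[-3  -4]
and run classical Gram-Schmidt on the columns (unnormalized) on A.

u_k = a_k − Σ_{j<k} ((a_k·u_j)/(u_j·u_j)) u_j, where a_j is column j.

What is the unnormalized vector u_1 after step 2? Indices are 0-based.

Step 1: u_0 = a_0 = (2, -3).
Step 2: u_1 = a_1 − (4/13)·u_0 = (-60/13, -40/13).

u_1 = (-60/13, -40/13)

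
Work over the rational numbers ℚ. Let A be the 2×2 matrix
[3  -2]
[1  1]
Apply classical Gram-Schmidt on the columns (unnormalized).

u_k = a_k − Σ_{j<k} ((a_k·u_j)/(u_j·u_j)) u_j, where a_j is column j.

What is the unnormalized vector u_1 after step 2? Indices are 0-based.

u_1 = (-1/2, 3/2)

Step 1: u_0 = a_0 = (3, 1).
Step 2: u_1 = a_1 − (-1/2)·u_0 = (-1/2, 3/2).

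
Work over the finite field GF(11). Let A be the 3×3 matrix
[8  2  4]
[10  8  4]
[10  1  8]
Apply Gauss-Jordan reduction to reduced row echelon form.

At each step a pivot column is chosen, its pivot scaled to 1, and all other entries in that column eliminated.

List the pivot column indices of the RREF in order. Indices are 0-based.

[1] R0 /= 8  ⇒  (1, 3, 6)
     R1 -= 10·R0  ⇒  (0, 0, 10)
     R2 -= 10·R0  ⇒  (0, 4, 3)
[2] R1 <-> R2
[2] R1 /= 4  ⇒  (0, 1, 9)
     R0 -= 3·R1  ⇒  (1, 0, 1)
[3] R2 /= 10  ⇒  (0, 0, 1)
     R0 -= 1·R2  ⇒  (1, 0, 0)
     R1 -= 9·R2  ⇒  (0, 1, 0)

pivot columns: 0, 1, 2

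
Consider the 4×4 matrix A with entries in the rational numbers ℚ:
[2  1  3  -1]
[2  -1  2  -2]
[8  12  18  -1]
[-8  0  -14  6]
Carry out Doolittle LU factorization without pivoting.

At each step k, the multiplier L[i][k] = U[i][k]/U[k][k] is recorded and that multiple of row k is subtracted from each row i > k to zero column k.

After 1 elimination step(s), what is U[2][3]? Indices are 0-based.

k=0: U[0][0]=2
  eliminate (1,0): mult=1, new row 1: (0, -2, -1, -1); set L[1][0]=1
  eliminate (2,0): mult=4, new row 2: (0, 8, 6, 3); set L[2][0]=4
  eliminate (3,0): mult=-4, new row 3: (0, 4, -2, 2); set L[3][0]=-4

U[2][3] = 3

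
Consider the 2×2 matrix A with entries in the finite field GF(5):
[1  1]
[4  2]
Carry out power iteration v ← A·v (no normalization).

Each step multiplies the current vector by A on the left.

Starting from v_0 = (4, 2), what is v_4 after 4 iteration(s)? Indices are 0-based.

v_0 = (4, 2).
v_1 = A·v_0 = (1, 0).
v_2 = A·v_1 = (1, 4).
v_3 = A·v_2 = (0, 2).
v_4 = A·v_3 = (2, 4).

v_4 = (2, 4)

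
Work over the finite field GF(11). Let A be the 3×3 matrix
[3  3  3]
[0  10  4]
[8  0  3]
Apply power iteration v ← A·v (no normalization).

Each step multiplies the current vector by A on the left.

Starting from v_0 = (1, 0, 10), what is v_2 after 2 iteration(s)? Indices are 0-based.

v_2 = (3, 2, 4)

v_0 = (1, 0, 10).
v_1 = A·v_0 = (0, 7, 5).
v_2 = A·v_1 = (3, 2, 4).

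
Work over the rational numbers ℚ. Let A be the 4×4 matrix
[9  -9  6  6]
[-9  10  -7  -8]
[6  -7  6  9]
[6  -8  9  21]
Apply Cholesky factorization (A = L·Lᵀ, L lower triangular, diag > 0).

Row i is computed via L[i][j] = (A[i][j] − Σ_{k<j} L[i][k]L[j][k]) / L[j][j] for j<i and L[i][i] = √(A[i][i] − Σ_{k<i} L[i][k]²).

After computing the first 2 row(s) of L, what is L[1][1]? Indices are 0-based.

L[1][1] = 1

Step 1: L[0][0] = √(9) = 3.
  L[1][0] = (-9) / L[0][0] = -3.
Step 2: L[1][1] = √(1) = 1.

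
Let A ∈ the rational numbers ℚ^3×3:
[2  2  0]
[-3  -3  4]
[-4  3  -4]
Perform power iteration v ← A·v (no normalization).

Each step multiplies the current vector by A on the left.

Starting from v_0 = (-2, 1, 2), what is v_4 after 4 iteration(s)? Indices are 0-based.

v_4 = (226, -1271, 1229)

v_0 = (-2, 1, 2).
v_1 = A·v_0 = (-2, 11, 3).
v_2 = A·v_1 = (18, -15, 29).
v_3 = A·v_2 = (6, 107, -233).
v_4 = A·v_3 = (226, -1271, 1229).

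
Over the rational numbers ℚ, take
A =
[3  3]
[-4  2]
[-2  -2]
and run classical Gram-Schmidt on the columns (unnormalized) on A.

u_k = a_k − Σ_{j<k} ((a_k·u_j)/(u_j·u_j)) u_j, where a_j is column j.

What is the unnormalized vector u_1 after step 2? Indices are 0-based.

u_1 = (72/29, 78/29, -48/29)

Step 1: u_0 = a_0 = (3, -4, -2).
Step 2: u_1 = a_1 − (5/29)·u_0 = (72/29, 78/29, -48/29).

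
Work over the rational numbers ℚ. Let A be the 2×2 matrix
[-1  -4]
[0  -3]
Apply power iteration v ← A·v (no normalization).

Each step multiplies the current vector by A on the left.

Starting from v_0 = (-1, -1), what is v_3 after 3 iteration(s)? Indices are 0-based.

v_3 = (53, 27)

v_0 = (-1, -1).
v_1 = A·v_0 = (5, 3).
v_2 = A·v_1 = (-17, -9).
v_3 = A·v_2 = (53, 27).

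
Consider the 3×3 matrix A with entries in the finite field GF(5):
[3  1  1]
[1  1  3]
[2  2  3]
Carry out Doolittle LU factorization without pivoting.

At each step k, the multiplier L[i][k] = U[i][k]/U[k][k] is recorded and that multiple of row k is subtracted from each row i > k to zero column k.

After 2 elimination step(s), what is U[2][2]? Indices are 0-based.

[col 0] pivot 3
  R1 -= 2*R0 → (0, 4, 1)  (L[1][0] := 2)
  R2 -= 4*R0 → (0, 3, 4)  (L[2][0] := 4)
[col 1] pivot 4
  R2 -= 2*R1 → (0, 0, 2)  (L[2][1] := 2)

U[2][2] = 2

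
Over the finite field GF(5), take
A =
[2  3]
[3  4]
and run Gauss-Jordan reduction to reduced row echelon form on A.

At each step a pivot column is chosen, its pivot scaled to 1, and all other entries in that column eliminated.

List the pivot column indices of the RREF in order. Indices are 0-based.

pivot columns: 0, 1

pivot(0,0)=2: scale R0 → (1, 4)
  clear (1,0): R1 −= (3)R0 → (0, 2)
pivot(1,1)=2: scale R1 → (0, 1)
  clear (0,1): R0 −= (4)R1 → (1, 0)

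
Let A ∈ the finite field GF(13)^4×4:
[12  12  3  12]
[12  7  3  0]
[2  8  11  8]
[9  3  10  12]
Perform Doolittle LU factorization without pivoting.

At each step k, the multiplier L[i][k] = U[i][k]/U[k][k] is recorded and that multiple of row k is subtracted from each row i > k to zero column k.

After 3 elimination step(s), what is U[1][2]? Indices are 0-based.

Step 1: pivot at (0,0) is 12.
  row1 ← row1 − (1)·row0  ⇒  L[1][0]=1, U row1=(0, 8, 0, 1)
  row2 ← row2 − (11)·row0  ⇒  L[2][0]=11, U row2=(0, 6, 4, 6)
  row3 ← row3 − (4)·row0  ⇒  L[3][0]=4, U row3=(0, 7, 11, 3)
Step 2: pivot at (1,1) is 8.
  row2 ← row2 − (4)·row1  ⇒  L[2][1]=4, U row2=(0, 0, 4, 2)
  row3 ← row3 − (9)·row1  ⇒  L[3][1]=9, U row3=(0, 0, 11, 7)
Step 3: pivot at (2,2) is 4.
  row3 ← row3 − (6)·row2  ⇒  L[3][2]=6, U row3=(0, 0, 0, 8)

U[1][2] = 0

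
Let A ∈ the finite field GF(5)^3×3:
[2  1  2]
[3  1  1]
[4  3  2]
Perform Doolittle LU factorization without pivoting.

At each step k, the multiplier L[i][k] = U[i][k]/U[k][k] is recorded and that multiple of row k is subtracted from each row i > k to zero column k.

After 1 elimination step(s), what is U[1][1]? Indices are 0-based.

k=0: U[0][0]=2
  eliminate (1,0): mult=4, new row 1: (0, 2, 3); set L[1][0]=4
  eliminate (2,0): mult=2, new row 2: (0, 1, 3); set L[2][0]=2

U[1][1] = 2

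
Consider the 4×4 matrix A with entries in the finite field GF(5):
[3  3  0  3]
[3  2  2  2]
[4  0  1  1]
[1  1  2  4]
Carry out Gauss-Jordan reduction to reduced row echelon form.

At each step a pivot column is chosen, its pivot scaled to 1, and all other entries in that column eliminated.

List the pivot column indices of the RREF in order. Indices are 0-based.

step 1: normalize row 0 (÷3) = (1, 1, 0, 1)
  row 1: subtract 3×row0 = (0, 4, 2, 4)
  row 2: subtract 4×row0 = (0, 1, 1, 2)
  row 3: subtract 1×row0 = (0, 0, 2, 3)
step 2: normalize row 1 (÷4) = (0, 1, 3, 1)
  row 0: subtract 1×row1 = (1, 0, 2, 0)
  row 2: subtract 1×row1 = (0, 0, 3, 1)
step 3: normalize row 2 (÷3) = (0, 0, 1, 2)
  row 0: subtract 2×row2 = (1, 0, 0, 1)
  row 1: subtract 3×row2 = (0, 1, 0, 0)
  row 3: subtract 2×row2 = (0, 0, 0, 4)
step 4: normalize row 3 (÷4) = (0, 0, 0, 1)
  row 0: subtract 1×row3 = (1, 0, 0, 0)
  row 2: subtract 2×row3 = (0, 0, 1, 0)

pivot columns: 0, 1, 2, 3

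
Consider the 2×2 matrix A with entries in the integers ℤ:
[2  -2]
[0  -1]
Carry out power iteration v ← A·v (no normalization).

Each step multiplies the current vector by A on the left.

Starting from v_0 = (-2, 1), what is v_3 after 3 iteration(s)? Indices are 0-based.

v_0 = (-2, 1).
v_1 = A·v_0 = (-6, -1).
v_2 = A·v_1 = (-10, 1).
v_3 = A·v_2 = (-22, -1).

v_3 = (-22, -1)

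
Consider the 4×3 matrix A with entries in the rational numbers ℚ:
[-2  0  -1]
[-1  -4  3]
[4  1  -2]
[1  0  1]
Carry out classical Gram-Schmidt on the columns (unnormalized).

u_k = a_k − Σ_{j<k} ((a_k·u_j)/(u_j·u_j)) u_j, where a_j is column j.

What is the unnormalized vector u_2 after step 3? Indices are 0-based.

u_2 = (-179/155, -7/31, -28/31, 167/155)

Step 1: u_0 = a_0 = (-2, -1, 4, 1).
Step 2: u_1 = a_1 − (4/11)·u_0 = (8/11, -40/11, -5/11, -4/11).
Step 3: u_2 = a_2 − (-4/11)·u_0 − (-122/155)·u_1 = (-179/155, -7/31, -28/31, 167/155).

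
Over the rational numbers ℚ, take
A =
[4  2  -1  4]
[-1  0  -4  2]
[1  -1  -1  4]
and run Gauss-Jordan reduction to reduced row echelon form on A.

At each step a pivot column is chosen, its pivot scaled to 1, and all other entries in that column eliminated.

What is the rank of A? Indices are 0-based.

[1] R0 /= 4  ⇒  (1, 1/2, -1/4, 1)
     R1 -= -1·R0  ⇒  (0, 1/2, -17/4, 3)
     R2 -= 1·R0  ⇒  (0, -3/2, -3/4, 3)
[2] R1 /= 1/2  ⇒  (0, 1, -17/2, 6)
     R0 -= 1/2·R1  ⇒  (1, 0, 4, -2)
     R2 -= -3/2·R1  ⇒  (0, 0, -27/2, 12)
[3] R2 /= -27/2  ⇒  (0, 0, 1, -8/9)
     R0 -= 4·R2  ⇒  (1, 0, 0, 14/9)
     R1 -= -17/2·R2  ⇒  (0, 1, 0, -14/9)

rank = 3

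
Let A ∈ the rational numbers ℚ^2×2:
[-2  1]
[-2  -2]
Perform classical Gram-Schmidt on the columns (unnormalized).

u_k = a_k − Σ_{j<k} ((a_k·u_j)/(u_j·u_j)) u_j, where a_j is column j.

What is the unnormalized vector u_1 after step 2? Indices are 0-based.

Step 1: u_0 = a_0 = (-2, -2).
Step 2: u_1 = a_1 − (1/4)·u_0 = (3/2, -3/2).

u_1 = (3/2, -3/2)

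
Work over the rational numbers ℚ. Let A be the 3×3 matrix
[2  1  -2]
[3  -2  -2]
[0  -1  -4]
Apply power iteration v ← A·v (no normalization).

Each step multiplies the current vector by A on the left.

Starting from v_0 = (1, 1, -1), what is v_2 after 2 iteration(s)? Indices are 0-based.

v_0 = (1, 1, -1).
v_1 = A·v_0 = (5, 3, 3).
v_2 = A·v_1 = (7, 3, -15).

v_2 = (7, 3, -15)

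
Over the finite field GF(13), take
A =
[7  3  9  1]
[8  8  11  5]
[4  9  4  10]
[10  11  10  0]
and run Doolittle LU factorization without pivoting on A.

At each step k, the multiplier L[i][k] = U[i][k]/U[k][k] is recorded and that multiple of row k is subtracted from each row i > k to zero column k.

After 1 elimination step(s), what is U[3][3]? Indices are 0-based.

U[3][3] = 6

[col 0] pivot 7
  R1 -= 3*R0 → (0, 12, 10, 2)  (L[1][0] := 3)
  R2 -= 8*R0 → (0, 11, 10, 2)  (L[2][0] := 8)
  R3 -= 7*R0 → (0, 3, 12, 6)  (L[3][0] := 7)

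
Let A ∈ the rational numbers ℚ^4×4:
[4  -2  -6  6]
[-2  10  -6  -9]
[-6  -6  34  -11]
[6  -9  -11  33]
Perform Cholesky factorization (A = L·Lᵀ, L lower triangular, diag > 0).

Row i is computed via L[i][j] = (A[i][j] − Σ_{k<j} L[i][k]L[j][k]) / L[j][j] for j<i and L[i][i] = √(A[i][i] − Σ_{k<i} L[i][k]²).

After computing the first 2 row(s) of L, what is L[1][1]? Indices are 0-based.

Step 1: L[0][0] = √(4) = 2.
  L[1][0] = (-2) / L[0][0] = -1.
Step 2: L[1][1] = √(9) = 3.

L[1][1] = 3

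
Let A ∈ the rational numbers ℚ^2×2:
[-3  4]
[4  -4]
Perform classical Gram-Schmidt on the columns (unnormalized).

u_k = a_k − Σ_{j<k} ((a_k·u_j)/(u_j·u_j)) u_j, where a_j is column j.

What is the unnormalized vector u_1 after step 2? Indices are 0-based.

u_1 = (16/25, 12/25)

Step 1: u_0 = a_0 = (-3, 4).
Step 2: u_1 = a_1 − (-28/25)·u_0 = (16/25, 12/25).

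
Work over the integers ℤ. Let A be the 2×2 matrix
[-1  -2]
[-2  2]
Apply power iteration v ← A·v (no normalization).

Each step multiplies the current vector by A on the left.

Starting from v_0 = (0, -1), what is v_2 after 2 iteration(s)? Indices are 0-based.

v_0 = (0, -1).
v_1 = A·v_0 = (2, -2).
v_2 = A·v_1 = (2, -8).

v_2 = (2, -8)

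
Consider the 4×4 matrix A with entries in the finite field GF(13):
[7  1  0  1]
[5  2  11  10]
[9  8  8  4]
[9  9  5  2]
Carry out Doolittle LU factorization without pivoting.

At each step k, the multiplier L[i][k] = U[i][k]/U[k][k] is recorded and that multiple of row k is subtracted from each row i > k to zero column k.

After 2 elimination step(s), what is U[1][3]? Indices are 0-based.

[col 0] pivot 7
  R1 -= 10*R0 → (0, 5, 11, 0)  (L[1][0] := 10)
  R2 -= 5*R0 → (0, 3, 8, 12)  (L[2][0] := 5)
  R3 -= 5*R0 → (0, 4, 5, 10)  (L[3][0] := 5)
[col 1] pivot 5
  R2 -= 11*R1 → (0, 0, 4, 12)  (L[2][1] := 11)
  R3 -= 6*R1 → (0, 0, 4, 10)  (L[3][1] := 6)

U[1][3] = 0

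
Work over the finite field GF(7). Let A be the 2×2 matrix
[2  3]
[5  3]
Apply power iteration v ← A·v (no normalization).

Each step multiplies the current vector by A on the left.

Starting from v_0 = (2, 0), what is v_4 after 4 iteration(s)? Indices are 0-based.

v_0 = (2, 0).
v_1 = A·v_0 = (4, 3).
v_2 = A·v_1 = (3, 1).
v_3 = A·v_2 = (2, 4).
v_4 = A·v_3 = (2, 1).

v_4 = (2, 1)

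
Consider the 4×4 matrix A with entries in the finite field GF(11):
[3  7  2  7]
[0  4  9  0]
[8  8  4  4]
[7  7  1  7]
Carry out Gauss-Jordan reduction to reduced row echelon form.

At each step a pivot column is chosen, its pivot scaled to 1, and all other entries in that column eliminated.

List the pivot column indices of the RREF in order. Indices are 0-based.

pivot columns: 0, 1, 2, 3

pivot(0,0)=3: scale R0 → (1, 6, 8, 6)
  clear (2,0): R2 −= (8)R0 → (0, 4, 6, 0)
  clear (3,0): R3 −= (7)R0 → (0, 9, 0, 9)
pivot(1,1)=4: scale R1 → (0, 1, 5, 0)
  clear (0,1): R0 −= (6)R1 → (1, 0, 0, 6)
  clear (2,1): R2 −= (4)R1 → (0, 0, 8, 0)
  clear (3,1): R3 −= (9)R1 → (0, 0, 10, 9)
pivot(2,2)=8: scale R2 → (0, 0, 1, 0)
  clear (1,2): R1 −= (5)R2 → (0, 1, 0, 0)
  clear (3,2): R3 −= (10)R2 → (0, 0, 0, 9)
pivot(3,3)=9: scale R3 → (0, 0, 0, 1)
  clear (0,3): R0 −= (6)R3 → (1, 0, 0, 0)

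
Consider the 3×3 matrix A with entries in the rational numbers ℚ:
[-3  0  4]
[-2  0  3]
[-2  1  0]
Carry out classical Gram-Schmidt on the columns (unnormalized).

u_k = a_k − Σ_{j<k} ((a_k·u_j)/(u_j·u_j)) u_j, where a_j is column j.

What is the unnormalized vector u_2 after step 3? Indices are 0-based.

u_2 = (-2/13, 3/13, 0)

Step 1: u_0 = a_0 = (-3, -2, -2).
Step 2: u_1 = a_1 − (-2/17)·u_0 = (-6/17, -4/17, 13/17).
Step 3: u_2 = a_2 − (-18/17)·u_0 − (-36/13)·u_1 = (-2/13, 3/13, 0).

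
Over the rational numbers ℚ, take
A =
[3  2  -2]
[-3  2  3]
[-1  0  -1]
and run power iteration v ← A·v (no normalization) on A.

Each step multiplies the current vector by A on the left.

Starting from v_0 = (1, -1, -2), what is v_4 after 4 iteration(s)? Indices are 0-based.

v_0 = (1, -1, -2).
v_1 = A·v_0 = (5, -11, 1).
v_2 = A·v_1 = (-9, -34, -6).
v_3 = A·v_2 = (-83, -59, 15).
v_4 = A·v_3 = (-397, 176, 68).

v_4 = (-397, 176, 68)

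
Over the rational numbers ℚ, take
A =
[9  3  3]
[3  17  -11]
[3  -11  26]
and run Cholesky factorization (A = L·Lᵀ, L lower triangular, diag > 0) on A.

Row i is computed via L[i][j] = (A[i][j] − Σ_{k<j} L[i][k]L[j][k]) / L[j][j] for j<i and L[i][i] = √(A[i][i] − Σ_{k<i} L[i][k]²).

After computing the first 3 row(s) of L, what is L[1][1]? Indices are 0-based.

L[1][1] = 4

Step 1: L[0][0] = √(9) = 3.
  L[1][0] = (3) / L[0][0] = 1.
Step 2: L[1][1] = √(16) = 4.
  L[2][0] = (3) / L[0][0] = 1.
  L[2][1] = (-12) / L[1][1] = -3.
Step 3: L[2][2] = √(16) = 4.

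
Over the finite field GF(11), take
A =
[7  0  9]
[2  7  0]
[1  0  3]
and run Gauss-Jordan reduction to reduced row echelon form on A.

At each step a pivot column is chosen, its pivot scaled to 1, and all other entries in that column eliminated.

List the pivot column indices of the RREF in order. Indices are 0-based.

pivot columns: 0, 1, 2

[1] R0 /= 7  ⇒  (1, 0, 6)
     R1 -= 2·R0  ⇒  (0, 7, 10)
     R2 -= 1·R0  ⇒  (0, 0, 8)
[2] R1 /= 7  ⇒  (0, 1, 3)
[3] R2 /= 8  ⇒  (0, 0, 1)
     R0 -= 6·R2  ⇒  (1, 0, 0)
     R1 -= 3·R2  ⇒  (0, 1, 0)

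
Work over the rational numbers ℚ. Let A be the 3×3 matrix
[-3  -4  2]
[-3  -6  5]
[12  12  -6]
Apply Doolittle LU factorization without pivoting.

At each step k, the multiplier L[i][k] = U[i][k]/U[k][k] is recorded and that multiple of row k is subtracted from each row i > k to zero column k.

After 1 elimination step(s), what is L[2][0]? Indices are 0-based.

Step 1: pivot at (0,0) is -3.
  row1 ← row1 − (1)·row0  ⇒  L[1][0]=1, U row1=(0, -2, 3)
  row2 ← row2 − (-4)·row0  ⇒  L[2][0]=-4, U row2=(0, -4, 2)

L[2][0] = -4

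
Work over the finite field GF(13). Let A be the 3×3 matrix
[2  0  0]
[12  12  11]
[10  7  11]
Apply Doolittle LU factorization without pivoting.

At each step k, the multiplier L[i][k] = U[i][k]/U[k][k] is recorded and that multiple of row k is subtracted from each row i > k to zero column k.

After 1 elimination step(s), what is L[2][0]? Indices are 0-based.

[col 0] pivot 2
  R1 -= 6*R0 → (0, 12, 11)  (L[1][0] := 6)
  R2 -= 5*R0 → (0, 7, 11)  (L[2][0] := 5)

L[2][0] = 5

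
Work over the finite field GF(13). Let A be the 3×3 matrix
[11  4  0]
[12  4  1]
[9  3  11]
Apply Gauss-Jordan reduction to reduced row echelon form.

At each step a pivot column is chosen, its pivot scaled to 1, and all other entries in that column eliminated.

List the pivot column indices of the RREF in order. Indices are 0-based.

step 1: normalize row 0 (÷11) = (1, 11, 0)
  row 1: subtract 12×row0 = (0, 2, 1)
  row 2: subtract 9×row0 = (0, 8, 11)
step 2: normalize row 1 (÷2) = (0, 1, 7)
  row 0: subtract 11×row1 = (1, 0, 1)
  row 2: subtract 8×row1 = (0, 0, 7)
step 3: normalize row 2 (÷7) = (0, 0, 1)
  row 0: subtract 1×row2 = (1, 0, 0)
  row 1: subtract 7×row2 = (0, 1, 0)

pivot columns: 0, 1, 2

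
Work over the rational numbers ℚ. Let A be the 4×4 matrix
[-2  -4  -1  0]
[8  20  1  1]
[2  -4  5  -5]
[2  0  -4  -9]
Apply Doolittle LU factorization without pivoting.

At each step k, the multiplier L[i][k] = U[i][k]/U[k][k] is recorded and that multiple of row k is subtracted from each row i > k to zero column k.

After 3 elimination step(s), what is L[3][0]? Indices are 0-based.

[col 0] pivot -2
  R1 -= -4*R0 → (0, 4, -3, 1)  (L[1][0] := -4)
  R2 -= -1*R0 → (0, -8, 4, -5)  (L[2][0] := -1)
  R3 -= -1*R0 → (0, -4, -5, -9)  (L[3][0] := -1)
[col 1] pivot 4
  R2 -= -2*R1 → (0, 0, -2, -3)  (L[2][1] := -2)
  R3 -= -1*R1 → (0, 0, -8, -8)  (L[3][1] := -1)
[col 2] pivot -2
  R3 -= 4*R2 → (0, 0, 0, 4)  (L[3][2] := 4)

L[3][0] = -1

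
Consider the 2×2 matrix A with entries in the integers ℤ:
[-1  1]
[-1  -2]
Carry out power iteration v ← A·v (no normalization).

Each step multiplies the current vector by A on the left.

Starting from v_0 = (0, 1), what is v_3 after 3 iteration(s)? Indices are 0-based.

v_3 = (6, -3)

v_0 = (0, 1).
v_1 = A·v_0 = (1, -2).
v_2 = A·v_1 = (-3, 3).
v_3 = A·v_2 = (6, -3).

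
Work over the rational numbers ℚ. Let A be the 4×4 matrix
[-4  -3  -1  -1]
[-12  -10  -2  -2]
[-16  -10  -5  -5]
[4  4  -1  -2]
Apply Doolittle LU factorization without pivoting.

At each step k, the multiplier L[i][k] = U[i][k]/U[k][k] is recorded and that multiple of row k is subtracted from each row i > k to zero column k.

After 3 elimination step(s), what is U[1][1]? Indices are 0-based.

U[1][1] = -1

[col 0] pivot -4
  R1 -= 3*R0 → (0, -1, 1, 1)  (L[1][0] := 3)
  R2 -= 4*R0 → (0, 2, -1, -1)  (L[2][0] := 4)
  R3 -= -1*R0 → (0, 1, -2, -3)  (L[3][0] := -1)
[col 1] pivot -1
  R2 -= -2*R1 → (0, 0, 1, 1)  (L[2][1] := -2)
  R3 -= -1*R1 → (0, 0, -1, -2)  (L[3][1] := -1)
[col 2] pivot 1
  R3 -= -1*R2 → (0, 0, 0, -1)  (L[3][2] := -1)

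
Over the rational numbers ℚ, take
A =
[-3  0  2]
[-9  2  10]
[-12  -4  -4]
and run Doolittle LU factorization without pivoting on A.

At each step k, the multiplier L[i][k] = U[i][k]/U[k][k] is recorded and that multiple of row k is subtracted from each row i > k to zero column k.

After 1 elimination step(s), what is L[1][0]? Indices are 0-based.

L[1][0] = 3

Step 1: pivot at (0,0) is -3.
  row1 ← row1 − (3)·row0  ⇒  L[1][0]=3, U row1=(0, 2, 4)
  row2 ← row2 − (4)·row0  ⇒  L[2][0]=4, U row2=(0, -4, -12)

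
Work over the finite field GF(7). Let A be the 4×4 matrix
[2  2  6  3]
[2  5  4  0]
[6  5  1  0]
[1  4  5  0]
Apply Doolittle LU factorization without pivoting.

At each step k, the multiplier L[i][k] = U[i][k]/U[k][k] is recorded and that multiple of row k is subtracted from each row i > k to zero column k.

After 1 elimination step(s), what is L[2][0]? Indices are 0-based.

Step 1: pivot at (0,0) is 2.
  row1 ← row1 − (1)·row0  ⇒  L[1][0]=1, U row1=(0, 3, 5, 4)
  row2 ← row2 − (3)·row0  ⇒  L[2][0]=3, U row2=(0, 6, 4, 5)
  row3 ← row3 − (4)·row0  ⇒  L[3][0]=4, U row3=(0, 3, 2, 2)

L[2][0] = 3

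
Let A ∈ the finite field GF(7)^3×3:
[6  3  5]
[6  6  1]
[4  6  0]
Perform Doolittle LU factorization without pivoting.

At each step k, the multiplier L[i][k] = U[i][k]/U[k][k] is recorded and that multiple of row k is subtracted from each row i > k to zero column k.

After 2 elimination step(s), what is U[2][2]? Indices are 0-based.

U[2][2] = 2

Step 1: pivot at (0,0) is 6.
  row1 ← row1 − (1)·row0  ⇒  L[1][0]=1, U row1=(0, 3, 3)
  row2 ← row2 − (3)·row0  ⇒  L[2][0]=3, U row2=(0, 4, 6)
Step 2: pivot at (1,1) is 3.
  row2 ← row2 − (6)·row1  ⇒  L[2][1]=6, U row2=(0, 0, 2)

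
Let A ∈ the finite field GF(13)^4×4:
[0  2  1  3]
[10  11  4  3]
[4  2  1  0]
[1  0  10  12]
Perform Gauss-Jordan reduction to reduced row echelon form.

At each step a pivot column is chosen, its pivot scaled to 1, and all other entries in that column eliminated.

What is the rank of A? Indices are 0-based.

rank = 4

step 1: exchange rows 0,1
step 1: normalize row 0 (÷10) = (1, 5, 3, 12)
  row 2: subtract 4×row0 = (0, 8, 2, 4)
  row 3: subtract 1×row0 = (0, 8, 7, 0)
step 2: normalize row 1 (÷2) = (0, 1, 7, 8)
  row 0: subtract 5×row1 = (1, 0, 7, 11)
  row 2: subtract 8×row1 = (0, 0, 11, 5)
  row 3: subtract 8×row1 = (0, 0, 3, 1)
step 3: normalize row 2 (÷11) = (0, 0, 1, 4)
  row 0: subtract 7×row2 = (1, 0, 0, 9)
  row 1: subtract 7×row2 = (0, 1, 0, 6)
  row 3: subtract 3×row2 = (0, 0, 0, 2)
step 4: normalize row 3 (÷2) = (0, 0, 0, 1)
  row 0: subtract 9×row3 = (1, 0, 0, 0)
  row 1: subtract 6×row3 = (0, 1, 0, 0)
  row 2: subtract 4×row3 = (0, 0, 1, 0)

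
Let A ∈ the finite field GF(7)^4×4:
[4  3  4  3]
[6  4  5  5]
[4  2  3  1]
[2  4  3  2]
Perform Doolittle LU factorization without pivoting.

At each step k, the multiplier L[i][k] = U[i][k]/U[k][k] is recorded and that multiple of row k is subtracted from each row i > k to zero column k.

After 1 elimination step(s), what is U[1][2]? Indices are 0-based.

Step 1: pivot at (0,0) is 4.
  row1 ← row1 − (5)·row0  ⇒  L[1][0]=5, U row1=(0, 3, 6, 4)
  row2 ← row2 − (1)·row0  ⇒  L[2][0]=1, U row2=(0, 6, 6, 5)
  row3 ← row3 − (4)·row0  ⇒  L[3][0]=4, U row3=(0, 6, 1, 4)

U[1][2] = 6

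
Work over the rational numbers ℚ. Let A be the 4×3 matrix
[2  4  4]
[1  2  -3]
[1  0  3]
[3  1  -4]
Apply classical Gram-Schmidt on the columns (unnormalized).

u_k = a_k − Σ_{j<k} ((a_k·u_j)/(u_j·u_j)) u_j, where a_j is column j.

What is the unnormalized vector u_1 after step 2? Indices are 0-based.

u_1 = (34/15, 17/15, -13/15, -8/5)

Step 1: u_0 = a_0 = (2, 1, 1, 3).
Step 2: u_1 = a_1 − (13/15)·u_0 = (34/15, 17/15, -13/15, -8/5).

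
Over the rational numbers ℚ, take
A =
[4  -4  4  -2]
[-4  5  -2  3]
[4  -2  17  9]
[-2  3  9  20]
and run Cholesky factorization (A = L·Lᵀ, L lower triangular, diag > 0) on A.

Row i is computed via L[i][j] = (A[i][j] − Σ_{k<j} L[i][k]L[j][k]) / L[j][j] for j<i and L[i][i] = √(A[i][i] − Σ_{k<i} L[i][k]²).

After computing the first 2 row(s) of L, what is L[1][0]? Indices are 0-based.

L[1][0] = -2

Step 1: L[0][0] = √(4) = 2.
  L[1][0] = (-4) / L[0][0] = -2.
Step 2: L[1][1] = √(1) = 1.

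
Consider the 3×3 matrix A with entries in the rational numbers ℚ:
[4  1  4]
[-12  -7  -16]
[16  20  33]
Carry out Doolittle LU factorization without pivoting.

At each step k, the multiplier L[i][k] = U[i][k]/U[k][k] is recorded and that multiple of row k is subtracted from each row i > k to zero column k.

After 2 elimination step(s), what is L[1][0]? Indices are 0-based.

L[1][0] = -3

k=0: U[0][0]=4
  eliminate (1,0): mult=-3, new row 1: (0, -4, -4); set L[1][0]=-3
  eliminate (2,0): mult=4, new row 2: (0, 16, 17); set L[2][0]=4
k=1: U[1][1]=-4
  eliminate (2,1): mult=-4, new row 2: (0, 0, 1); set L[2][1]=-4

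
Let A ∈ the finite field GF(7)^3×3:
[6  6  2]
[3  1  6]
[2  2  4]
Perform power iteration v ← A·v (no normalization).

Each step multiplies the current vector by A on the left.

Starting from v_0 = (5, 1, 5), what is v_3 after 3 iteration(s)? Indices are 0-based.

v_3 = (3, 1, 5)

v_0 = (5, 1, 5).
v_1 = A·v_0 = (4, 4, 4).
v_2 = A·v_1 = (0, 5, 4).
v_3 = A·v_2 = (3, 1, 5).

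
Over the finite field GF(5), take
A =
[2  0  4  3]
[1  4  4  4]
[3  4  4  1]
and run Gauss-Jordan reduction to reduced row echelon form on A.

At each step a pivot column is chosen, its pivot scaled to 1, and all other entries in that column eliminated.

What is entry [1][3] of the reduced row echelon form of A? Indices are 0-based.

step 1: normalize row 0 (÷2) = (1, 0, 2, 4)
  row 1: subtract 1×row0 = (0, 4, 2, 0)
  row 2: subtract 3×row0 = (0, 4, 3, 4)
step 2: normalize row 1 (÷4) = (0, 1, 3, 0)
  row 2: subtract 4×row1 = (0, 0, 1, 4)
step 3: normalize row 2 (÷1) = (0, 0, 1, 4)
  row 0: subtract 2×row2 = (1, 0, 0, 1)
  row 1: subtract 3×row2 = (0, 1, 0, 3)

M[1][3] = 3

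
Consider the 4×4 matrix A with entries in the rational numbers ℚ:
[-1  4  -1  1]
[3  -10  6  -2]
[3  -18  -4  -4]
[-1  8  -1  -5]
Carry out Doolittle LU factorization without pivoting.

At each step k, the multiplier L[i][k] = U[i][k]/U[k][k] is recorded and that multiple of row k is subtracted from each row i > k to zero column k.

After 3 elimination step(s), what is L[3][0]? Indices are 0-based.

Step 1: pivot at (0,0) is -1.
  row1 ← row1 − (-3)·row0  ⇒  L[1][0]=-3, U row1=(0, 2, 3, 1)
  row2 ← row2 − (-3)·row0  ⇒  L[2][0]=-3, U row2=(0, -6, -7, -1)
  row3 ← row3 − (1)·row0  ⇒  L[3][0]=1, U row3=(0, 4, 0, -6)
Step 2: pivot at (1,1) is 2.
  row2 ← row2 − (-3)·row1  ⇒  L[2][1]=-3, U row2=(0, 0, 2, 2)
  row3 ← row3 − (2)·row1  ⇒  L[3][1]=2, U row3=(0, 0, -6, -8)
Step 3: pivot at (2,2) is 2.
  row3 ← row3 − (-3)·row2  ⇒  L[3][2]=-3, U row3=(0, 0, 0, -2)

L[3][0] = 1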